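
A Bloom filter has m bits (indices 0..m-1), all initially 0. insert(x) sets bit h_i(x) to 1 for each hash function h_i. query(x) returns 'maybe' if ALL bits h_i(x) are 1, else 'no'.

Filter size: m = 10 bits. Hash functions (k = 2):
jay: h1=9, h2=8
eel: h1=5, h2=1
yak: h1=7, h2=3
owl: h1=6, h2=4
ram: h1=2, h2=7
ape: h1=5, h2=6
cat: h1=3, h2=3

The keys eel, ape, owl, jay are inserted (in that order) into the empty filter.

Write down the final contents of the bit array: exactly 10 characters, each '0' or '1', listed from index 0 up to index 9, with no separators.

Start: bits=0000000000
After insert 'eel': sets bits 1 5 -> bits=0100010000
After insert 'ape': sets bits 5 6 -> bits=0100011000
After insert 'owl': sets bits 4 6 -> bits=0100111000
After insert 'jay': sets bits 8 9 -> bits=0100111011

Answer: 0100111011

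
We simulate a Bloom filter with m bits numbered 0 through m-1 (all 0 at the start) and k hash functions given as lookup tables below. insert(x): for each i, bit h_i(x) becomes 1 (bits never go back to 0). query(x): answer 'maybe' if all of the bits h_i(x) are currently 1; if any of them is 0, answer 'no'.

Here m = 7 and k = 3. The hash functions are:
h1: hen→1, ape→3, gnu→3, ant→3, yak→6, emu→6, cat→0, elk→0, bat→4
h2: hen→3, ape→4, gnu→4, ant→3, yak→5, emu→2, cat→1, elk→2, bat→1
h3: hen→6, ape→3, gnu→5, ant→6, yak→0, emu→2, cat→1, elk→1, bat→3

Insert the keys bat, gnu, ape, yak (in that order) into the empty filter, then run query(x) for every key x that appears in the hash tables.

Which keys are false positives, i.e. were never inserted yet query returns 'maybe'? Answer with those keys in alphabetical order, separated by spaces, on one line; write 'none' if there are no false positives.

Answer: ant cat hen

Derivation:
Start: bits=0000000
After insert 'bat': sets bits 1 3 4 -> bits=0101100
After insert 'gnu': sets bits 3 4 5 -> bits=0101110
After insert 'ape': sets bits 3 4 -> bits=0101110
After insert 'yak': sets bits 0 5 6 -> bits=1101111
Not inserted: ant cat elk emu hen — query each against bits=1101111:
query ant: checks bit3=1, bit6=1 (all 1) -> maybe => FALSE POSITIVE
query cat: checks bit0=1, bit1=1 (all 1) -> maybe => FALSE POSITIVE
query elk: checks bit0=1, bit1=1, bit2=0 (has a 0) -> no => not a false positive
query emu: checks bit2=0, bit6=1 (has a 0) -> no => not a false positive
query hen: checks bit1=1, bit3=1, bit6=1 (all 1) -> maybe => FALSE POSITIVE
False positives (alphabetical): ant cat hen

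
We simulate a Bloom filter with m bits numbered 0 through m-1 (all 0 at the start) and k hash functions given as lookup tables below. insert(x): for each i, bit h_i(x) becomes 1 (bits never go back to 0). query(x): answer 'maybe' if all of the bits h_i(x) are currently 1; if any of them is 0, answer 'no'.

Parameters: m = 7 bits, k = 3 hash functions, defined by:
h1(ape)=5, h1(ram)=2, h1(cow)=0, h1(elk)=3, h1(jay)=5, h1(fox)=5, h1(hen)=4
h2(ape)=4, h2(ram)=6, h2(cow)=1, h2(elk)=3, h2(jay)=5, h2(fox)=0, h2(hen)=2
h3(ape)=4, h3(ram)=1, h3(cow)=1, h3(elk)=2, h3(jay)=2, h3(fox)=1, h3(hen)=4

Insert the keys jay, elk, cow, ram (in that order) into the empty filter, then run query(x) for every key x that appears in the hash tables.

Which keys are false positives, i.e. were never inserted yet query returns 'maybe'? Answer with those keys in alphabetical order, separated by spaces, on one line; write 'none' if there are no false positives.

Answer: fox

Derivation:
Start: bits=0000000
After insert 'jay': sets bits 2 5 -> bits=0010010
After insert 'elk': sets bits 2 3 -> bits=0011010
After insert 'cow': sets bits 0 1 -> bits=1111010
After insert 'ram': sets bits 1 2 6 -> bits=1111011
Not inserted: ape fox hen — query each against bits=1111011:
query ape: checks bit4=0, bit5=1 (has a 0) -> no => not a false positive
query fox: checks bit0=1, bit1=1, bit5=1 (all 1) -> maybe => FALSE POSITIVE
query hen: checks bit2=1, bit4=0 (has a 0) -> no => not a false positive
False positives (alphabetical): fox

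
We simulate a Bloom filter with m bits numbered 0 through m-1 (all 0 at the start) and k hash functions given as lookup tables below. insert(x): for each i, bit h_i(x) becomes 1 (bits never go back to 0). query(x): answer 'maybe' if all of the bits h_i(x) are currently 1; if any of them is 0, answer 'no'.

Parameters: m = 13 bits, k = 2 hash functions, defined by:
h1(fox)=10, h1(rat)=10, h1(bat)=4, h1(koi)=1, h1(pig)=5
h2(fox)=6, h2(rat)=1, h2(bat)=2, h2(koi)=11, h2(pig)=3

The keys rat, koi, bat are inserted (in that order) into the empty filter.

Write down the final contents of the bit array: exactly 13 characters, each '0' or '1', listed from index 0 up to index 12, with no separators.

Start: bits=0000000000000
After insert 'rat': sets bits 1 10 -> bits=0100000000100
After insert 'koi': sets bits 1 11 -> bits=0100000000110
After insert 'bat': sets bits 2 4 -> bits=0110100000110

Answer: 0110100000110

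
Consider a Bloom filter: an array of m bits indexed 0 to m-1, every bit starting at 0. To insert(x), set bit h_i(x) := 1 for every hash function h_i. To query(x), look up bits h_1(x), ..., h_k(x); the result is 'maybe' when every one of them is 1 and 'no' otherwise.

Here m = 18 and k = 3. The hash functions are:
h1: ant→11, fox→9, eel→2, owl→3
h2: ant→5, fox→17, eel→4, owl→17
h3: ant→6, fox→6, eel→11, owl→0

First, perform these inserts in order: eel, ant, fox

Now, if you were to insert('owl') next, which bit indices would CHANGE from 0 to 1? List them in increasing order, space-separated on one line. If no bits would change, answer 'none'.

Answer: 0 3

Derivation:
Start: bits=000000000000000000
After insert 'eel': sets bits 2 4 11 -> bits=001010000001000000
After insert 'ant': sets bits 5 6 11 -> bits=001011100001000000
After insert 'fox': sets bits 6 9 17 -> bits=001011100101000001
insert 'owl' would touch bits 0 3 17; currently bit0=0, bit3=0, bit17=1
Bits that are 0 among those (would change 0->1): 0 3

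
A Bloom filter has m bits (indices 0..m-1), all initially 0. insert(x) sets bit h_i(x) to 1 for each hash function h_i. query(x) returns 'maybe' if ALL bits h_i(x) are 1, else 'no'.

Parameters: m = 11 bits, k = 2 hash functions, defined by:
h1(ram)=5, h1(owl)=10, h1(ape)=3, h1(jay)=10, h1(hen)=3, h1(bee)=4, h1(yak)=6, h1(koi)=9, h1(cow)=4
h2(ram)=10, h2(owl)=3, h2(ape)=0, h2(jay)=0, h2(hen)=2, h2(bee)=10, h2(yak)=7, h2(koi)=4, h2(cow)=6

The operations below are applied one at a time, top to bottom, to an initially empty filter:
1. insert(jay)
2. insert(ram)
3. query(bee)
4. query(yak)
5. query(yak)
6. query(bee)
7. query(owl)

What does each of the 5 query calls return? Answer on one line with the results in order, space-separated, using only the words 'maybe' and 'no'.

Start: bits=00000000000
Op 1: insert jay -> sets bits 0 10 -> bits=10000000001
Op 2: insert ram -> sets bits 5 10 -> bits=10000100001
Op 3: query bee -> checks bit4=0, bit10=1 (has a 0) -> no
Op 4: query yak -> checks bit6=0, bit7=0 (has a 0) -> no
Op 5: query yak -> checks bit6=0, bit7=0 (has a 0) -> no
Op 6: query bee -> checks bit4=0, bit10=1 (has a 0) -> no
Op 7: query owl -> checks bit3=0, bit10=1 (has a 0) -> no
Query results in order: no no no no no

Answer: no no no no no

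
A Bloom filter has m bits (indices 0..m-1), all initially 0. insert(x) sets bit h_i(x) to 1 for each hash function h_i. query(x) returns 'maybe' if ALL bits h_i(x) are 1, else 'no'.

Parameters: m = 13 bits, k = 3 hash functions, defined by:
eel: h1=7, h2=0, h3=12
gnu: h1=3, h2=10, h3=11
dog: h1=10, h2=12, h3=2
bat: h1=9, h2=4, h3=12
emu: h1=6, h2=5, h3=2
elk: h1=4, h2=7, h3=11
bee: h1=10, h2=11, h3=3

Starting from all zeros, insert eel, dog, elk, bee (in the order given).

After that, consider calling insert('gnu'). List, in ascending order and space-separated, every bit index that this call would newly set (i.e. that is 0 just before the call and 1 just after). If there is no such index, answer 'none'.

Start: bits=0000000000000
After insert 'eel': sets bits 0 7 12 -> bits=1000000100001
After insert 'dog': sets bits 2 10 12 -> bits=1010000100101
After insert 'elk': sets bits 4 7 11 -> bits=1010100100111
After insert 'bee': sets bits 3 10 11 -> bits=1011100100111
insert 'gnu' would touch bits 3 10 11; currently bit3=1, bit10=1, bit11=1
Bits that are 0 among those (would change 0->1): none

Answer: none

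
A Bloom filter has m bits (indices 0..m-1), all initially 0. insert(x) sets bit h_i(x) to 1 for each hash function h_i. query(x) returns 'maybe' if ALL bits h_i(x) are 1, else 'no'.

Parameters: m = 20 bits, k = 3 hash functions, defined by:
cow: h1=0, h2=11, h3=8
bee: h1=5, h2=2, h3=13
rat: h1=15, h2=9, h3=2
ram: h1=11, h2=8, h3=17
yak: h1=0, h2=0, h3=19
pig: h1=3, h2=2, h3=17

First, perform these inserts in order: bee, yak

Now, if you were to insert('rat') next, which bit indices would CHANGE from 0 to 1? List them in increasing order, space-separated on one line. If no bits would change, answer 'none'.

Start: bits=00000000000000000000
After insert 'bee': sets bits 2 5 13 -> bits=00100100000001000000
After insert 'yak': sets bits 0 19 -> bits=10100100000001000001
insert 'rat' would touch bits 2 9 15; currently bit2=1, bit9=0, bit15=0
Bits that are 0 among those (would change 0->1): 9 15

Answer: 9 15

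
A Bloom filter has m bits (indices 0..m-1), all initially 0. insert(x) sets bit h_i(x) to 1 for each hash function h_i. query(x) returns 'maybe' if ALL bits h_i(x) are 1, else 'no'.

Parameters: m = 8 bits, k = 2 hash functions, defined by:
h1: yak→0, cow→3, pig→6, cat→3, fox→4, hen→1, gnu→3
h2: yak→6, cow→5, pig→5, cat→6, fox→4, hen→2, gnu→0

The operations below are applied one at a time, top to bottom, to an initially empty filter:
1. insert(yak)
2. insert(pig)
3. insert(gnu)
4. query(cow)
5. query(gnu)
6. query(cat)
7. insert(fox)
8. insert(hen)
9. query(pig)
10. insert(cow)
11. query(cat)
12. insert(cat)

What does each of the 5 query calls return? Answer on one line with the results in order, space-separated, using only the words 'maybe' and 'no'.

Start: bits=00000000
Op 1: insert yak -> sets bits 0 6 -> bits=10000010
Op 2: insert pig -> sets bits 5 6 -> bits=10000110
Op 3: insert gnu -> sets bits 0 3 -> bits=10010110
Op 4: query cow -> checks bit3=1, bit5=1 (all 1) -> maybe
Op 5: query gnu -> checks bit0=1, bit3=1 (all 1) -> maybe
Op 6: query cat -> checks bit3=1, bit6=1 (all 1) -> maybe
Op 7: insert fox -> sets bits 4 -> bits=10011110
Op 8: insert hen -> sets bits 1 2 -> bits=11111110
Op 9: query pig -> checks bit5=1, bit6=1 (all 1) -> maybe
Op 10: insert cow -> sets bits 3 5 -> bits=11111110
Op 11: query cat -> checks bit3=1, bit6=1 (all 1) -> maybe
Op 12: insert cat -> sets bits 3 6 -> bits=11111110
Query results in order: maybe maybe maybe maybe maybe

Answer: maybe maybe maybe maybe maybe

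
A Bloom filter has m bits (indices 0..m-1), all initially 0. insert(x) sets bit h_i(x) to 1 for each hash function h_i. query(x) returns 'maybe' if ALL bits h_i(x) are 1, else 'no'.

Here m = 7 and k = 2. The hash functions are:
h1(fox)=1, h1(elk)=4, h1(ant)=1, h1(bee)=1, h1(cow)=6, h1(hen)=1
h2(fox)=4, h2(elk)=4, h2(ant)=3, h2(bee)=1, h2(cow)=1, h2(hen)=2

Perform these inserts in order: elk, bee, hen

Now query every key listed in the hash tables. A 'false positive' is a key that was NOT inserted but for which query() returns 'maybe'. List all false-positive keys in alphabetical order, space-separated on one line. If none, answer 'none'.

Start: bits=0000000
After insert 'elk': sets bits 4 -> bits=0000100
After insert 'bee': sets bits 1 -> bits=0100100
After insert 'hen': sets bits 1 2 -> bits=0110100
Not inserted: ant cow fox — query each against bits=0110100:
query ant: checks bit1=1, bit3=0 (has a 0) -> no => not a false positive
query cow: checks bit1=1, bit6=0 (has a 0) -> no => not a false positive
query fox: checks bit1=1, bit4=1 (all 1) -> maybe => FALSE POSITIVE
False positives (alphabetical): fox

Answer: fox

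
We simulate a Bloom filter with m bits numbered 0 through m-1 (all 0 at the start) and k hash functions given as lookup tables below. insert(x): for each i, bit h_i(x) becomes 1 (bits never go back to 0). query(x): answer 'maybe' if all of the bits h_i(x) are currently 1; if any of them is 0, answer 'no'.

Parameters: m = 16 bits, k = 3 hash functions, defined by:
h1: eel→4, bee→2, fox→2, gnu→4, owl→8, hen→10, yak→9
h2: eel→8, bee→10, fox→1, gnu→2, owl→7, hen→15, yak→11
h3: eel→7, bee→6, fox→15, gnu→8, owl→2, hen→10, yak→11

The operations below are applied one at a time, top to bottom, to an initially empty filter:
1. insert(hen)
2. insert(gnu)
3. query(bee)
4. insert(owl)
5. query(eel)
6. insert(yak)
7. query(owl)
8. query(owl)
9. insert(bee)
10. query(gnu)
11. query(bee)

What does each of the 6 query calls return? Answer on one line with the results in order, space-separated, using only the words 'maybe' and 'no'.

Answer: no maybe maybe maybe maybe maybe

Derivation:
Start: bits=0000000000000000
Op 1: insert hen -> sets bits 10 15 -> bits=0000000000100001
Op 2: insert gnu -> sets bits 2 4 8 -> bits=0010100010100001
Op 3: query bee -> checks bit2=1, bit6=0, bit10=1 (has a 0) -> no
Op 4: insert owl -> sets bits 2 7 8 -> bits=0010100110100001
Op 5: query eel -> checks bit4=1, bit7=1, bit8=1 (all 1) -> maybe
Op 6: insert yak -> sets bits 9 11 -> bits=0010100111110001
Op 7: query owl -> checks bit2=1, bit7=1, bit8=1 (all 1) -> maybe
Op 8: query owl -> checks bit2=1, bit7=1, bit8=1 (all 1) -> maybe
Op 9: insert bee -> sets bits 2 6 10 -> bits=0010101111110001
Op 10: query gnu -> checks bit2=1, bit4=1, bit8=1 (all 1) -> maybe
Op 11: query bee -> checks bit2=1, bit6=1, bit10=1 (all 1) -> maybe
Query results in order: no maybe maybe maybe maybe maybe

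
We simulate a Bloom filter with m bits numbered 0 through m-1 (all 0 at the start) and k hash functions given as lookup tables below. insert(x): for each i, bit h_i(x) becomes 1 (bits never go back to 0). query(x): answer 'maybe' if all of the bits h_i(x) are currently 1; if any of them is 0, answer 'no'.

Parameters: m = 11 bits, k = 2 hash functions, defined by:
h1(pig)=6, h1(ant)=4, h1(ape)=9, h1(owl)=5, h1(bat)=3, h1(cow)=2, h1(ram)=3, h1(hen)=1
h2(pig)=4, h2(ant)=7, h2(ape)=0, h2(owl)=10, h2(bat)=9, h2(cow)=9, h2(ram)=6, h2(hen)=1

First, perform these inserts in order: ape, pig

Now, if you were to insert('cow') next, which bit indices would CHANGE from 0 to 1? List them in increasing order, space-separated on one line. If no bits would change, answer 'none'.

Answer: 2

Derivation:
Start: bits=00000000000
After insert 'ape': sets bits 0 9 -> bits=10000000010
After insert 'pig': sets bits 4 6 -> bits=10001010010
insert 'cow' would touch bits 2 9; currently bit2=0, bit9=1
Bits that are 0 among those (would change 0->1): 2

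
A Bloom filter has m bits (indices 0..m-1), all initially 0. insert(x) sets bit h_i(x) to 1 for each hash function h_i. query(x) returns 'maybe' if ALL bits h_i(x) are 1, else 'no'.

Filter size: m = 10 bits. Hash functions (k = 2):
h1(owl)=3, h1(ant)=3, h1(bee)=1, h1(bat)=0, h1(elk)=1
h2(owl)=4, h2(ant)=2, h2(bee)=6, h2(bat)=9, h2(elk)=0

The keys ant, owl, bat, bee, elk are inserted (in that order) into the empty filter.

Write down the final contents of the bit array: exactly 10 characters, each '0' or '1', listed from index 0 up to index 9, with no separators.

Answer: 1111101001

Derivation:
Start: bits=0000000000
After insert 'ant': sets bits 2 3 -> bits=0011000000
After insert 'owl': sets bits 3 4 -> bits=0011100000
After insert 'bat': sets bits 0 9 -> bits=1011100001
After insert 'bee': sets bits 1 6 -> bits=1111101001
After insert 'elk': sets bits 0 1 -> bits=1111101001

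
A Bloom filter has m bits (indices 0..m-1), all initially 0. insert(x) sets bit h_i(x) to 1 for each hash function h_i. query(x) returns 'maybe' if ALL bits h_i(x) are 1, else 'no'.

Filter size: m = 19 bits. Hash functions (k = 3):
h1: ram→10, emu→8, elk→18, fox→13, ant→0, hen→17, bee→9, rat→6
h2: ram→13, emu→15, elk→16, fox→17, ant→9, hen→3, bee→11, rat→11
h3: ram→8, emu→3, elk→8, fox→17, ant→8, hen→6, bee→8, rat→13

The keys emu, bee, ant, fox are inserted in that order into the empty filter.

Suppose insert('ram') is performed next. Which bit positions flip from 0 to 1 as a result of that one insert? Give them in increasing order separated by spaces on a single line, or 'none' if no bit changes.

Answer: 10

Derivation:
Start: bits=0000000000000000000
After insert 'emu': sets bits 3 8 15 -> bits=0001000010000001000
After insert 'bee': sets bits 8 9 11 -> bits=0001000011010001000
After insert 'ant': sets bits 0 8 9 -> bits=1001000011010001000
After insert 'fox': sets bits 13 17 -> bits=1001000011010101010
insert 'ram' would touch bits 8 10 13; currently bit8=1, bit10=0, bit13=1
Bits that are 0 among those (would change 0->1): 10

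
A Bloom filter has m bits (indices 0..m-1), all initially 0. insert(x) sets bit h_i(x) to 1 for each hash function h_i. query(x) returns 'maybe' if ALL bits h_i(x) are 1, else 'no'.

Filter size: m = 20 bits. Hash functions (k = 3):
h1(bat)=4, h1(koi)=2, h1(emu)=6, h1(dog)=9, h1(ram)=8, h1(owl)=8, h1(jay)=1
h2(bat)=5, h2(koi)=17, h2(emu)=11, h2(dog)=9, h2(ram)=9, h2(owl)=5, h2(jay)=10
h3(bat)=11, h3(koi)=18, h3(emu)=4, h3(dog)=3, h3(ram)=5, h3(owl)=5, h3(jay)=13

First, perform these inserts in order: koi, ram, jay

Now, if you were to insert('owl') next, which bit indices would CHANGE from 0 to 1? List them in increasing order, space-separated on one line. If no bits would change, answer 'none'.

Start: bits=00000000000000000000
After insert 'koi': sets bits 2 17 18 -> bits=00100000000000000110
After insert 'ram': sets bits 5 8 9 -> bits=00100100110000000110
After insert 'jay': sets bits 1 10 13 -> bits=01100100111001000110
insert 'owl' would touch bits 5 8; currently bit5=1, bit8=1
Bits that are 0 among those (would change 0->1): none

Answer: none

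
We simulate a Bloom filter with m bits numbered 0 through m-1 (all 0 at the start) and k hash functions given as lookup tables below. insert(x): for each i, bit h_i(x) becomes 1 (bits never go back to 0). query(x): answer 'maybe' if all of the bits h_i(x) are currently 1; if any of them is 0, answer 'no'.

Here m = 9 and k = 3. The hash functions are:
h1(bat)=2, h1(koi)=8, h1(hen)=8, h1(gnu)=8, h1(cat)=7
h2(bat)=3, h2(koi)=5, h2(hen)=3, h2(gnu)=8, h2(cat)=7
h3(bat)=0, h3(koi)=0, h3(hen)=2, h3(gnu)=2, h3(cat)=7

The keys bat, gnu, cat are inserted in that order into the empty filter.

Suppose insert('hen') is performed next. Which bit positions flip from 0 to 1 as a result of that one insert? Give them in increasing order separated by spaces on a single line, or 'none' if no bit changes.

Start: bits=000000000
After insert 'bat': sets bits 0 2 3 -> bits=101100000
After insert 'gnu': sets bits 2 8 -> bits=101100001
After insert 'cat': sets bits 7 -> bits=101100011
insert 'hen' would touch bits 2 3 8; currently bit2=1, bit3=1, bit8=1
Bits that are 0 among those (would change 0->1): none

Answer: none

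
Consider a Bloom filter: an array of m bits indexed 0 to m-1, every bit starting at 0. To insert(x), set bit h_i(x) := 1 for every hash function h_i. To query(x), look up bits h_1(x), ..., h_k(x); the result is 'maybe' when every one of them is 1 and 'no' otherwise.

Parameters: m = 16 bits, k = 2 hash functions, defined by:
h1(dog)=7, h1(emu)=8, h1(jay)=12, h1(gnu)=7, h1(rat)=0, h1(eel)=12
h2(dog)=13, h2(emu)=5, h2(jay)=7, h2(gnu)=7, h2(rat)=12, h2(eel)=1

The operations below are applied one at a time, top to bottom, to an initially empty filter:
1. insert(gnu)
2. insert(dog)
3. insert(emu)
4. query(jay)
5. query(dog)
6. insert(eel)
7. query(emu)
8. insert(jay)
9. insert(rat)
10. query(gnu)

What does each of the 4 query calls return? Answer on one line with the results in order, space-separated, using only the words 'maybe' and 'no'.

Answer: no maybe maybe maybe

Derivation:
Start: bits=0000000000000000
Op 1: insert gnu -> sets bits 7 -> bits=0000000100000000
Op 2: insert dog -> sets bits 7 13 -> bits=0000000100000100
Op 3: insert emu -> sets bits 5 8 -> bits=0000010110000100
Op 4: query jay -> checks bit7=1, bit12=0 (has a 0) -> no
Op 5: query dog -> checks bit7=1, bit13=1 (all 1) -> maybe
Op 6: insert eel -> sets bits 1 12 -> bits=0100010110001100
Op 7: query emu -> checks bit5=1, bit8=1 (all 1) -> maybe
Op 8: insert jay -> sets bits 7 12 -> bits=0100010110001100
Op 9: insert rat -> sets bits 0 12 -> bits=1100010110001100
Op 10: query gnu -> checks bit7=1 (all 1) -> maybe
Query results in order: no maybe maybe maybe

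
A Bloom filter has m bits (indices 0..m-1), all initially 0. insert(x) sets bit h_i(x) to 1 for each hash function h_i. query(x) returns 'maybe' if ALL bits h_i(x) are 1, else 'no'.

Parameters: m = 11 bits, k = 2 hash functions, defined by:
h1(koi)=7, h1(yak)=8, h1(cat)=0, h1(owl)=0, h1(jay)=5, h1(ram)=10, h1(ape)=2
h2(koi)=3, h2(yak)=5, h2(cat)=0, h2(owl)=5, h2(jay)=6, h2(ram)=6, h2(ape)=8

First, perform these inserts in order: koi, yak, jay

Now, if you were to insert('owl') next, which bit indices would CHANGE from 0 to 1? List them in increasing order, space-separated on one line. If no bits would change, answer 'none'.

Start: bits=00000000000
After insert 'koi': sets bits 3 7 -> bits=00010001000
After insert 'yak': sets bits 5 8 -> bits=00010101100
After insert 'jay': sets bits 5 6 -> bits=00010111100
insert 'owl' would touch bits 0 5; currently bit0=0, bit5=1
Bits that are 0 among those (would change 0->1): 0

Answer: 0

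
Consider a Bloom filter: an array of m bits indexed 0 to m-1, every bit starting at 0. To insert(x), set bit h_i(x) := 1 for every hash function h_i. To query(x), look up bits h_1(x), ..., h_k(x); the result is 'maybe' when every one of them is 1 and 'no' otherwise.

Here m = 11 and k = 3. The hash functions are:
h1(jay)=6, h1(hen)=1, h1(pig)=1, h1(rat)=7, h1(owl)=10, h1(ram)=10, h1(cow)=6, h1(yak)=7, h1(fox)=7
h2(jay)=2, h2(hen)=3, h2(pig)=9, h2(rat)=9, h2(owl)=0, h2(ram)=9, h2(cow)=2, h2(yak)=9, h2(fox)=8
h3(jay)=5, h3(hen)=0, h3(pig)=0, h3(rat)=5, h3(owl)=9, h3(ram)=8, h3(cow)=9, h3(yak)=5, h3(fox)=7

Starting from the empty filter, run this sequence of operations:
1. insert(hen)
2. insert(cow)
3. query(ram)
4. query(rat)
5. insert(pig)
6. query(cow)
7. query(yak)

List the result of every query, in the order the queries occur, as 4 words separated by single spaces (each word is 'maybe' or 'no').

Start: bits=00000000000
Op 1: insert hen -> sets bits 0 1 3 -> bits=11010000000
Op 2: insert cow -> sets bits 2 6 9 -> bits=11110010010
Op 3: query ram -> checks bit8=0, bit9=1, bit10=0 (has a 0) -> no
Op 4: query rat -> checks bit5=0, bit7=0, bit9=1 (has a 0) -> no
Op 5: insert pig -> sets bits 0 1 9 -> bits=11110010010
Op 6: query cow -> checks bit2=1, bit6=1, bit9=1 (all 1) -> maybe
Op 7: query yak -> checks bit5=0, bit7=0, bit9=1 (has a 0) -> no
Query results in order: no no maybe no

Answer: no no maybe no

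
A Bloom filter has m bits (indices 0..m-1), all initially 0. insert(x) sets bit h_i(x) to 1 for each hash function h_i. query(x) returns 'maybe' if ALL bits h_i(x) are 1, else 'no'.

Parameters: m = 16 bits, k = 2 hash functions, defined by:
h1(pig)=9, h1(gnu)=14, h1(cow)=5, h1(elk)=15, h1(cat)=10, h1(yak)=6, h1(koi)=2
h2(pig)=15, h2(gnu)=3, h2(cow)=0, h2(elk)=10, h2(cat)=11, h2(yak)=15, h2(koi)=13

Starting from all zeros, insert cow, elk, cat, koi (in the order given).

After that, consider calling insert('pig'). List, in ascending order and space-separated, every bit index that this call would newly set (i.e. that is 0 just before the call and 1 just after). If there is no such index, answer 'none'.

Answer: 9

Derivation:
Start: bits=0000000000000000
After insert 'cow': sets bits 0 5 -> bits=1000010000000000
After insert 'elk': sets bits 10 15 -> bits=1000010000100001
After insert 'cat': sets bits 10 11 -> bits=1000010000110001
After insert 'koi': sets bits 2 13 -> bits=1010010000110101
insert 'pig' would touch bits 9 15; currently bit9=0, bit15=1
Bits that are 0 among those (would change 0->1): 9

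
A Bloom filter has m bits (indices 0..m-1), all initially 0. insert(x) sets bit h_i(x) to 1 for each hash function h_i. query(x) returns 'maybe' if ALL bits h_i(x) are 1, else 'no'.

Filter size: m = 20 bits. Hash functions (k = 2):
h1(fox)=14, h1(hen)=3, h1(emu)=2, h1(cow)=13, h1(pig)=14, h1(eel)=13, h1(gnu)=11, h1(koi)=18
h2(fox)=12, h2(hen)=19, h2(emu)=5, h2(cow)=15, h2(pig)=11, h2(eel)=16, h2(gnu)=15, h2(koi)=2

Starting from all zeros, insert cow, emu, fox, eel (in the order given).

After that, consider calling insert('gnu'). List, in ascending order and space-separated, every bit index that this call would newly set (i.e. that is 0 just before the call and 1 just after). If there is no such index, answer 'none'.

Start: bits=00000000000000000000
After insert 'cow': sets bits 13 15 -> bits=00000000000001010000
After insert 'emu': sets bits 2 5 -> bits=00100100000001010000
After insert 'fox': sets bits 12 14 -> bits=00100100000011110000
After insert 'eel': sets bits 13 16 -> bits=00100100000011111000
insert 'gnu' would touch bits 11 15; currently bit11=0, bit15=1
Bits that are 0 among those (would change 0->1): 11

Answer: 11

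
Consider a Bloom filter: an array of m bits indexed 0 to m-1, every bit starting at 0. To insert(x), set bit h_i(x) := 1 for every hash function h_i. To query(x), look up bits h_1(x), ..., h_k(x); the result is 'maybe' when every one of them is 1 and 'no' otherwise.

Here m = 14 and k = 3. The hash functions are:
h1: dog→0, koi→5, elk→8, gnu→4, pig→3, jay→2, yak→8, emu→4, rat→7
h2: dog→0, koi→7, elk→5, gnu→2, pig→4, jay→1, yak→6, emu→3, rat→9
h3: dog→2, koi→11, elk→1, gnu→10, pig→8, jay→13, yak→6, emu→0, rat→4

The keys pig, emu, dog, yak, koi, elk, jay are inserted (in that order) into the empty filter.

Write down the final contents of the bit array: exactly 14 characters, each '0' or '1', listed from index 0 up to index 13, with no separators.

Answer: 11111111100101

Derivation:
Start: bits=00000000000000
After insert 'pig': sets bits 3 4 8 -> bits=00011000100000
After insert 'emu': sets bits 0 3 4 -> bits=10011000100000
After insert 'dog': sets bits 0 2 -> bits=10111000100000
After insert 'yak': sets bits 6 8 -> bits=10111010100000
After insert 'koi': sets bits 5 7 11 -> bits=10111111100100
After insert 'elk': sets bits 1 5 8 -> bits=11111111100100
After insert 'jay': sets bits 1 2 13 -> bits=11111111100101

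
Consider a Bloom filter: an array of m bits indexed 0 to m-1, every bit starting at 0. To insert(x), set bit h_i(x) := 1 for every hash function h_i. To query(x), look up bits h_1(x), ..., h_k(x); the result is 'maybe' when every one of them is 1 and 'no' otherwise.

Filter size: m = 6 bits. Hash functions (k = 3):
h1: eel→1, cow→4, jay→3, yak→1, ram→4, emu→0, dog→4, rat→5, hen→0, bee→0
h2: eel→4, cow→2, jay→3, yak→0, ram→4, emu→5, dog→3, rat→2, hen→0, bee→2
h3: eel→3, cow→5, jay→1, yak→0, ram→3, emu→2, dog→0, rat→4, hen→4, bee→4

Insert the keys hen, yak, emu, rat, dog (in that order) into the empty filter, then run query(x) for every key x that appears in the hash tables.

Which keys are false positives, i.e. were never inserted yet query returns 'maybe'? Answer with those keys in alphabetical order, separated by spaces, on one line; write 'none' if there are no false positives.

Start: bits=000000
After insert 'hen': sets bits 0 4 -> bits=100010
After insert 'yak': sets bits 0 1 -> bits=110010
After insert 'emu': sets bits 0 2 5 -> bits=111011
After insert 'rat': sets bits 2 4 5 -> bits=111011
After insert 'dog': sets bits 0 3 4 -> bits=111111
Not inserted: bee cow eel jay ram — query each against bits=111111:
query bee: checks bit0=1, bit2=1, bit4=1 (all 1) -> maybe => FALSE POSITIVE
query cow: checks bit2=1, bit4=1, bit5=1 (all 1) -> maybe => FALSE POSITIVE
query eel: checks bit1=1, bit3=1, bit4=1 (all 1) -> maybe => FALSE POSITIVE
query jay: checks bit1=1, bit3=1 (all 1) -> maybe => FALSE POSITIVE
query ram: checks bit3=1, bit4=1 (all 1) -> maybe => FALSE POSITIVE
False positives (alphabetical): bee cow eel jay ram

Answer: bee cow eel jay ram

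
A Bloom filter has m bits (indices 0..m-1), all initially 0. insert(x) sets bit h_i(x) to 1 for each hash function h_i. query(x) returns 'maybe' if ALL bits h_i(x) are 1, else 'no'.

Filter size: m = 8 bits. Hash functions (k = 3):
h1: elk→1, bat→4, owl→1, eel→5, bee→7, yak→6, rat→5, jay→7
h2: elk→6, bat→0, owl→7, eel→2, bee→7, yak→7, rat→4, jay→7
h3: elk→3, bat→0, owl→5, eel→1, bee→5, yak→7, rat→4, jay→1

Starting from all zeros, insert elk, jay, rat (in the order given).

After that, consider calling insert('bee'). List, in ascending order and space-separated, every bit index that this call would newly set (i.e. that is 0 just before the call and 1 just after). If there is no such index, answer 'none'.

Answer: none

Derivation:
Start: bits=00000000
After insert 'elk': sets bits 1 3 6 -> bits=01010010
After insert 'jay': sets bits 1 7 -> bits=01010011
After insert 'rat': sets bits 4 5 -> bits=01011111
insert 'bee' would touch bits 5 7; currently bit5=1, bit7=1
Bits that are 0 among those (would change 0->1): none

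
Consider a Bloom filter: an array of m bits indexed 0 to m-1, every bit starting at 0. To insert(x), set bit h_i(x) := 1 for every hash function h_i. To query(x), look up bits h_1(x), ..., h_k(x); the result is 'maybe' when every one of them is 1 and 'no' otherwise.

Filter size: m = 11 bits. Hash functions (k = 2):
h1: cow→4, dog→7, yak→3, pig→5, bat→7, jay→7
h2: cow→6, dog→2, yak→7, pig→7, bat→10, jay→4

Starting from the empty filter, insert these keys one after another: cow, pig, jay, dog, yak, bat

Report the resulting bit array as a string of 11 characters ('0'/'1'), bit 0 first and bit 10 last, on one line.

Start: bits=00000000000
After insert 'cow': sets bits 4 6 -> bits=00001010000
After insert 'pig': sets bits 5 7 -> bits=00001111000
After insert 'jay': sets bits 4 7 -> bits=00001111000
After insert 'dog': sets bits 2 7 -> bits=00101111000
After insert 'yak': sets bits 3 7 -> bits=00111111000
After insert 'bat': sets bits 7 10 -> bits=00111111001

Answer: 00111111001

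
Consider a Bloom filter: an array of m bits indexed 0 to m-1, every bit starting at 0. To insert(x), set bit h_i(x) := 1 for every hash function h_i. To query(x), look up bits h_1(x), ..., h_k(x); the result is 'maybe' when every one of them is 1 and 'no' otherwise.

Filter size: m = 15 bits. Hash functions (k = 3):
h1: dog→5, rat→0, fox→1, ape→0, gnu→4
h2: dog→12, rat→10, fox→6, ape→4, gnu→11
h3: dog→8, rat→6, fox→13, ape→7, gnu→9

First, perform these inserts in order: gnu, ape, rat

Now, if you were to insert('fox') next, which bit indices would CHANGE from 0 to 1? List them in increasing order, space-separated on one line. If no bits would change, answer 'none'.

Answer: 1 13

Derivation:
Start: bits=000000000000000
After insert 'gnu': sets bits 4 9 11 -> bits=000010000101000
After insert 'ape': sets bits 0 4 7 -> bits=100010010101000
After insert 'rat': sets bits 0 6 10 -> bits=100010110111000
insert 'fox' would touch bits 1 6 13; currently bit1=0, bit6=1, bit13=0
Bits that are 0 among those (would change 0->1): 1 13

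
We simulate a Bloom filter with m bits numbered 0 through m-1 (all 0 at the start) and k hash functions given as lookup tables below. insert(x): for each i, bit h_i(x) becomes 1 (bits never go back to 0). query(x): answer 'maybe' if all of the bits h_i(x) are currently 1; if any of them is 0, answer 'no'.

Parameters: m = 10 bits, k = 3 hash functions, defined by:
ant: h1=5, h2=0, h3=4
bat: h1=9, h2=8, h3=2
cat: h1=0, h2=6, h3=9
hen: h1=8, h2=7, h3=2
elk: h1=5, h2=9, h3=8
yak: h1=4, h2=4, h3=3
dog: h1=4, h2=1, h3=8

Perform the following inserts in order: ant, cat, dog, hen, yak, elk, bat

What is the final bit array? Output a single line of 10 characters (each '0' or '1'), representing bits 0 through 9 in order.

Answer: 1111111111

Derivation:
Start: bits=0000000000
After insert 'ant': sets bits 0 4 5 -> bits=1000110000
After insert 'cat': sets bits 0 6 9 -> bits=1000111001
After insert 'dog': sets bits 1 4 8 -> bits=1100111011
After insert 'hen': sets bits 2 7 8 -> bits=1110111111
After insert 'yak': sets bits 3 4 -> bits=1111111111
After insert 'elk': sets bits 5 8 9 -> bits=1111111111
After insert 'bat': sets bits 2 8 9 -> bits=1111111111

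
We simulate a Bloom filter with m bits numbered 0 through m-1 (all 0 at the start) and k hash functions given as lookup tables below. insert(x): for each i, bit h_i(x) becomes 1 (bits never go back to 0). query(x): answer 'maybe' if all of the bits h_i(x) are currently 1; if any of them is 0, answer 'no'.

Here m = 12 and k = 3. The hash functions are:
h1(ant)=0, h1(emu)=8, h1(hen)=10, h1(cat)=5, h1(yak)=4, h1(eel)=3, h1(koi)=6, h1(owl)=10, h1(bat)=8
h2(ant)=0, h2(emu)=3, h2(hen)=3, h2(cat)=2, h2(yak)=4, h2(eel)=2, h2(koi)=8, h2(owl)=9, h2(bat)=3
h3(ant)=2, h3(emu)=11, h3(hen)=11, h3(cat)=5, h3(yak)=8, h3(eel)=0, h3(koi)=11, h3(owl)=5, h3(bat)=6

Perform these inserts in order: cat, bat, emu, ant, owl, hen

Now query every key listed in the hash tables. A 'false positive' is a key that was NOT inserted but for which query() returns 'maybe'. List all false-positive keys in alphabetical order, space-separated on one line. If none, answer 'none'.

Answer: eel koi

Derivation:
Start: bits=000000000000
After insert 'cat': sets bits 2 5 -> bits=001001000000
After insert 'bat': sets bits 3 6 8 -> bits=001101101000
After insert 'emu': sets bits 3 8 11 -> bits=001101101001
After insert 'ant': sets bits 0 2 -> bits=101101101001
After insert 'owl': sets bits 5 9 10 -> bits=101101101111
After insert 'hen': sets bits 3 10 11 -> bits=101101101111
Not inserted: eel koi yak — query each against bits=101101101111:
query eel: checks bit0=1, bit2=1, bit3=1 (all 1) -> maybe => FALSE POSITIVE
query koi: checks bit6=1, bit8=1, bit11=1 (all 1) -> maybe => FALSE POSITIVE
query yak: checks bit4=0, bit8=1 (has a 0) -> no => not a false positive
False positives (alphabetical): eel koi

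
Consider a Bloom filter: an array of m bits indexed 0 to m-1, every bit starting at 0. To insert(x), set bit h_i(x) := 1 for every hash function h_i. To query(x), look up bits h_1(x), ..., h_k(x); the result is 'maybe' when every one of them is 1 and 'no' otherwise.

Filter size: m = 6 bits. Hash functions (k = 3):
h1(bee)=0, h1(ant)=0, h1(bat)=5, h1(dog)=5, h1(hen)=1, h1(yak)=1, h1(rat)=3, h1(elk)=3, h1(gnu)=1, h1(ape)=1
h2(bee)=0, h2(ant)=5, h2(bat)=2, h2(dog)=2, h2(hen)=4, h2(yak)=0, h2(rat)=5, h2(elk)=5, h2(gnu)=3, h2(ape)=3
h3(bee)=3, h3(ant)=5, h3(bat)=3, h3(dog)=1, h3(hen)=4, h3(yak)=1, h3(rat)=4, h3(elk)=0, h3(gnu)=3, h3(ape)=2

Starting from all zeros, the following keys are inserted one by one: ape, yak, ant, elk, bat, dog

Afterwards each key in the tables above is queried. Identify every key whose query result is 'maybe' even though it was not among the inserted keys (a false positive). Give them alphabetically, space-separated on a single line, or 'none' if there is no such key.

Start: bits=000000
After insert 'ape': sets bits 1 2 3 -> bits=011100
After insert 'yak': sets bits 0 1 -> bits=111100
After insert 'ant': sets bits 0 5 -> bits=111101
After insert 'elk': sets bits 0 3 5 -> bits=111101
After insert 'bat': sets bits 2 3 5 -> bits=111101
After insert 'dog': sets bits 1 2 5 -> bits=111101
Not inserted: bee gnu hen rat — query each against bits=111101:
query bee: checks bit0=1, bit3=1 (all 1) -> maybe => FALSE POSITIVE
query gnu: checks bit1=1, bit3=1 (all 1) -> maybe => FALSE POSITIVE
query hen: checks bit1=1, bit4=0 (has a 0) -> no => not a false positive
query rat: checks bit3=1, bit4=0, bit5=1 (has a 0) -> no => not a false positive
False positives (alphabetical): bee gnu

Answer: bee gnu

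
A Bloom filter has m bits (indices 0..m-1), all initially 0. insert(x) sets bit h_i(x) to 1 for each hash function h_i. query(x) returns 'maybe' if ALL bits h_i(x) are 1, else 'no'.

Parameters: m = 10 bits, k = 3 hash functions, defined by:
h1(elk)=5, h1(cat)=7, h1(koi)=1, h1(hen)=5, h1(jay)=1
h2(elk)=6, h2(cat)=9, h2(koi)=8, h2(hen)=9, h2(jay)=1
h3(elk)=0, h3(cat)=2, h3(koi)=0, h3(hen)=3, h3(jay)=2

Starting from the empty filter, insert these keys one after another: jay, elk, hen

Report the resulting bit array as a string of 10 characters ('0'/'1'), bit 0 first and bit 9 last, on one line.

Start: bits=0000000000
After insert 'jay': sets bits 1 2 -> bits=0110000000
After insert 'elk': sets bits 0 5 6 -> bits=1110011000
After insert 'hen': sets bits 3 5 9 -> bits=1111011001

Answer: 1111011001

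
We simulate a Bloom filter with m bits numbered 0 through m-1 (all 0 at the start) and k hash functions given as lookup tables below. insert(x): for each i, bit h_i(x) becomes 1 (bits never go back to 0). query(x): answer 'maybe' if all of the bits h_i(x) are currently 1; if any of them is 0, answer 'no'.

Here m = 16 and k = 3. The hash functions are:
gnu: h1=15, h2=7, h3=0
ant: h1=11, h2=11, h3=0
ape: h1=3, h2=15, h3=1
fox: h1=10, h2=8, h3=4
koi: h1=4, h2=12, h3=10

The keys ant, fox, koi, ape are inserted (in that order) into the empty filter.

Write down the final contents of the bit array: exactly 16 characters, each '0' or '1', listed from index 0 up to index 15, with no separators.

Start: bits=0000000000000000
After insert 'ant': sets bits 0 11 -> bits=1000000000010000
After insert 'fox': sets bits 4 8 10 -> bits=1000100010110000
After insert 'koi': sets bits 4 10 12 -> bits=1000100010111000
After insert 'ape': sets bits 1 3 15 -> bits=1101100010111001

Answer: 1101100010111001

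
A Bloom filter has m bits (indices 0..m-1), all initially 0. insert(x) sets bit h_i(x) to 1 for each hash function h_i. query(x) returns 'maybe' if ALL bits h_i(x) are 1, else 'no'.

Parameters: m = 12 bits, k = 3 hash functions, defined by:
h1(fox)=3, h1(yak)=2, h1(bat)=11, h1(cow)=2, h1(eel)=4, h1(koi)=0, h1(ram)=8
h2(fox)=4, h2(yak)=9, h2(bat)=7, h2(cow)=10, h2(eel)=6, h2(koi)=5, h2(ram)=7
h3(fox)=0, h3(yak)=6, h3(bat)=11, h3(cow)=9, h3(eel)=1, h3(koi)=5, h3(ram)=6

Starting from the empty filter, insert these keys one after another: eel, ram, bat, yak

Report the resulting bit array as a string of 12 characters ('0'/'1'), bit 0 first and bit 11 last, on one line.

Start: bits=000000000000
After insert 'eel': sets bits 1 4 6 -> bits=010010100000
After insert 'ram': sets bits 6 7 8 -> bits=010010111000
After insert 'bat': sets bits 7 11 -> bits=010010111001
After insert 'yak': sets bits 2 6 9 -> bits=011010111101

Answer: 011010111101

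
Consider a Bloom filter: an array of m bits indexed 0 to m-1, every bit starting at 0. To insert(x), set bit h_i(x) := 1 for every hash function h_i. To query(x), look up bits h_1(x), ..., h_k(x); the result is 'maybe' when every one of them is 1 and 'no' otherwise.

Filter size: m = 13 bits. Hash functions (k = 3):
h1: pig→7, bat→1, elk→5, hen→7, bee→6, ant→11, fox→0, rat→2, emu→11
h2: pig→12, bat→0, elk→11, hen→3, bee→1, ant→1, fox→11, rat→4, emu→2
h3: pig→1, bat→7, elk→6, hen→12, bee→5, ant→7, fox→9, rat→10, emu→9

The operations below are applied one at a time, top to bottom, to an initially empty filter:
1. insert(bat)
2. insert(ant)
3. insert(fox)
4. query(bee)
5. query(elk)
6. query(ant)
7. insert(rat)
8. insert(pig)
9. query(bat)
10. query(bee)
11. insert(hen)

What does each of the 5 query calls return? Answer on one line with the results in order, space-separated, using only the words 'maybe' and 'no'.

Answer: no no maybe maybe no

Derivation:
Start: bits=0000000000000
Op 1: insert bat -> sets bits 0 1 7 -> bits=1100000100000
Op 2: insert ant -> sets bits 1 7 11 -> bits=1100000100010
Op 3: insert fox -> sets bits 0 9 11 -> bits=1100000101010
Op 4: query bee -> checks bit1=1, bit5=0, bit6=0 (has a 0) -> no
Op 5: query elk -> checks bit5=0, bit6=0, bit11=1 (has a 0) -> no
Op 6: query ant -> checks bit1=1, bit7=1, bit11=1 (all 1) -> maybe
Op 7: insert rat -> sets bits 2 4 10 -> bits=1110100101110
Op 8: insert pig -> sets bits 1 7 12 -> bits=1110100101111
Op 9: query bat -> checks bit0=1, bit1=1, bit7=1 (all 1) -> maybe
Op 10: query bee -> checks bit1=1, bit5=0, bit6=0 (has a 0) -> no
Op 11: insert hen -> sets bits 3 7 12 -> bits=1111100101111
Query results in order: no no maybe maybe no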